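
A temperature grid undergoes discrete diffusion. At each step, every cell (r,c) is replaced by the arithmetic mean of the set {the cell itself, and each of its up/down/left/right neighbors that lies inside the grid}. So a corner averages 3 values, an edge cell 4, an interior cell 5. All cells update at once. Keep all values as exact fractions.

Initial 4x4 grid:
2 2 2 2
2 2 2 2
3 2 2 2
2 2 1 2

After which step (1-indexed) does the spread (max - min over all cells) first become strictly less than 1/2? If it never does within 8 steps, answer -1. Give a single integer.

Step 1: max=7/3, min=5/3, spread=2/3
Step 2: max=271/120, min=209/120, spread=31/60
Step 3: max=2567/1200, min=1949/1080, spread=3613/10800
  -> spread < 1/2 first at step 3
Step 4: max=228151/108000, min=12067/6480, spread=81103/324000
Step 5: max=2252897/1080000, min=1828109/972000, spread=1994983/9720000
Step 6: max=20093587/9720000, min=11128987/5832000, spread=2317913/14580000
Step 7: max=2000803277/972000000, min=1682440469/874800000, spread=1182824803/8748000000
Step 8: max=17940999067/8748000000, min=10173990307/5248800000, spread=1476522833/13122000000

Answer: 3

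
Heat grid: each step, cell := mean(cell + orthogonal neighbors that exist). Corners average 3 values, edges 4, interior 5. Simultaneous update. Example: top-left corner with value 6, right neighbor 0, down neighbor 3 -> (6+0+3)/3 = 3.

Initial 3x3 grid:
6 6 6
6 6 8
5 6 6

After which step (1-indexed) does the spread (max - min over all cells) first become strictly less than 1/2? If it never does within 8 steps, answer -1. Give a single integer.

Answer: 3

Derivation:
Step 1: max=20/3, min=17/3, spread=1
Step 2: max=787/120, min=103/18, spread=301/360
Step 3: max=6917/1080, min=85223/14400, spread=21011/43200
  -> spread < 1/2 first at step 3
Step 4: max=2728303/432000, min=386809/64800, spread=448729/1296000
Step 5: max=24388373/3888000, min=23484623/3888000, spread=1205/5184
Step 6: max=1453302931/233280000, min=1415236681/233280000, spread=10151/62208
Step 7: max=86920263557/13996800000, min=85316819807/13996800000, spread=85517/746496
Step 8: max=5199304079779/839808000000, min=5131763673529/839808000000, spread=720431/8957952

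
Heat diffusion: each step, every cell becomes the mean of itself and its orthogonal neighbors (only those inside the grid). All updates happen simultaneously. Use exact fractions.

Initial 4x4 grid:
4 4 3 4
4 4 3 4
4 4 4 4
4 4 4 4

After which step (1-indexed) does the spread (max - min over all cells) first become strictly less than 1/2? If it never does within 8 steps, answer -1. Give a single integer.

Step 1: max=4, min=7/2, spread=1/2
Step 2: max=4, min=871/240, spread=89/240
  -> spread < 1/2 first at step 2
Step 3: max=4, min=496/135, spread=44/135
Step 4: max=2387/600, min=59923/16200, spread=2263/8100
Step 5: max=23791/6000, min=72487/19440, spread=7181/30375
Step 6: max=533149/135000, min=27338663/7290000, spread=1451383/7290000
Step 7: max=3189073/810000, min=824425817/218700000, spread=36623893/218700000
Step 8: max=158981621/40500000, min=24831323999/6561000000, spread=923698603/6561000000

Answer: 2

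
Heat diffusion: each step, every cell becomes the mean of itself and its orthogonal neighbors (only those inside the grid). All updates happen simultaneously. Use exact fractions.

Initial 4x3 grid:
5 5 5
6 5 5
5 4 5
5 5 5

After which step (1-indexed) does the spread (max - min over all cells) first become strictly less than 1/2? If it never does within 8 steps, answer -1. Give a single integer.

Answer: 2

Derivation:
Step 1: max=16/3, min=19/4, spread=7/12
Step 2: max=187/36, min=29/6, spread=13/36
  -> spread < 1/2 first at step 2
Step 3: max=2221/432, min=1753/360, spread=587/2160
Step 4: max=330563/64800, min=210577/43200, spread=5879/25920
Step 5: max=2464649/486000, min=12690293/2592000, spread=272701/1555200
Step 6: max=589257349/116640000, min=763502107/155520000, spread=2660923/18662400
Step 7: max=35244124991/6998400000, min=45936921713/9331200000, spread=126629393/1119744000
Step 8: max=2109883212769/419904000000, min=2761854750067/559872000000, spread=1231748807/13436928000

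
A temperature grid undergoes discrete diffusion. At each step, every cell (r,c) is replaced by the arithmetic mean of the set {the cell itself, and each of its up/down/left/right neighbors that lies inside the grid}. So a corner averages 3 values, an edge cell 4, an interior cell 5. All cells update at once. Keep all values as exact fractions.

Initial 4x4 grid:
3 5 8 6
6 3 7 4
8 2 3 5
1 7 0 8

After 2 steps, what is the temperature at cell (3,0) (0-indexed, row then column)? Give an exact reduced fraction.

Answer: 145/36

Derivation:
Step 1: cell (3,0) = 16/3
Step 2: cell (3,0) = 145/36
Full grid after step 2:
  173/36 1231/240 89/16 6
  1111/240 479/100 5 43/8
  1151/240 387/100 9/2 547/120
  145/36 127/30 221/60 83/18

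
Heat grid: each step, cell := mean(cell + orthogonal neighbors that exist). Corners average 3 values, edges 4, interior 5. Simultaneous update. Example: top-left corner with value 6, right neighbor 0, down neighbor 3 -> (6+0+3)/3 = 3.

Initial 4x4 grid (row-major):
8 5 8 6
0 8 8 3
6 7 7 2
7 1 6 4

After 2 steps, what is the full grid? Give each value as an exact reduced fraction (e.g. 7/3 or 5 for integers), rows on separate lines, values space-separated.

After step 1:
  13/3 29/4 27/4 17/3
  11/2 28/5 34/5 19/4
  5 29/5 6 4
  14/3 21/4 9/2 4
After step 2:
  205/36 359/60 397/60 103/18
  613/120 619/100 299/50 1273/240
  629/120 553/100 271/50 75/16
  179/36 1213/240 79/16 25/6

Answer: 205/36 359/60 397/60 103/18
613/120 619/100 299/50 1273/240
629/120 553/100 271/50 75/16
179/36 1213/240 79/16 25/6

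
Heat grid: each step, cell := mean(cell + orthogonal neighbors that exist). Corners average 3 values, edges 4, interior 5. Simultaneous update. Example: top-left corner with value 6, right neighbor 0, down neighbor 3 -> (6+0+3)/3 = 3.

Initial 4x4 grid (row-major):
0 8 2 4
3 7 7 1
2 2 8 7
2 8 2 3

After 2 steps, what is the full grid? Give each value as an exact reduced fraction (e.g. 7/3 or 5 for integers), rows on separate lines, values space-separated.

After step 1:
  11/3 17/4 21/4 7/3
  3 27/5 5 19/4
  9/4 27/5 26/5 19/4
  4 7/2 21/4 4
After step 2:
  131/36 557/120 101/24 37/9
  859/240 461/100 128/25 101/24
  293/80 87/20 128/25 187/40
  13/4 363/80 359/80 14/3

Answer: 131/36 557/120 101/24 37/9
859/240 461/100 128/25 101/24
293/80 87/20 128/25 187/40
13/4 363/80 359/80 14/3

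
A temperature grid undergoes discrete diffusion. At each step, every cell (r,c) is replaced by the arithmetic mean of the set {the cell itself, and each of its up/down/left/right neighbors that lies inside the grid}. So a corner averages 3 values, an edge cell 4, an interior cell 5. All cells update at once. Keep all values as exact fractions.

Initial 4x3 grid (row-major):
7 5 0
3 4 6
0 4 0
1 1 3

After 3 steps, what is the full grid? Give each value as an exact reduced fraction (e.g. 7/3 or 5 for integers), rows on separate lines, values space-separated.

After step 1:
  5 4 11/3
  7/2 22/5 5/2
  2 9/5 13/4
  2/3 9/4 4/3
After step 2:
  25/6 64/15 61/18
  149/40 81/25 829/240
  239/120 137/50 533/240
  59/36 121/80 41/18
After step 3:
  1459/360 3389/900 7999/2160
  3937/1200 20911/6000 22147/7200
  4543/1800 2341/1000 19247/7200
  3703/2160 9803/4800 541/270

Answer: 1459/360 3389/900 7999/2160
3937/1200 20911/6000 22147/7200
4543/1800 2341/1000 19247/7200
3703/2160 9803/4800 541/270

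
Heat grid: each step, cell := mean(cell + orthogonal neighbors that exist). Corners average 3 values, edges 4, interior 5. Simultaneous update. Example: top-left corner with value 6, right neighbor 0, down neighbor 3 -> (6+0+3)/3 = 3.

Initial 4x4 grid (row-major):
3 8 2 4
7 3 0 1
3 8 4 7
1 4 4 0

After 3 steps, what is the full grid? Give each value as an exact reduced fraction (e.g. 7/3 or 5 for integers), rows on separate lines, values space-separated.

Answer: 3439/720 811/200 6407/1800 611/216
10517/2400 8753/2000 9913/3000 11479/3600
31447/7200 1462/375 919/240 2299/720
514/135 28777/7200 5069/1440 7681/2160

Derivation:
After step 1:
  6 4 7/2 7/3
  4 26/5 2 3
  19/4 22/5 23/5 3
  8/3 17/4 3 11/3
After step 2:
  14/3 187/40 71/24 53/18
  399/80 98/25 183/50 31/12
  949/240 116/25 17/5 107/30
  35/9 859/240 931/240 29/9
After step 3:
  3439/720 811/200 6407/1800 611/216
  10517/2400 8753/2000 9913/3000 11479/3600
  31447/7200 1462/375 919/240 2299/720
  514/135 28777/7200 5069/1440 7681/2160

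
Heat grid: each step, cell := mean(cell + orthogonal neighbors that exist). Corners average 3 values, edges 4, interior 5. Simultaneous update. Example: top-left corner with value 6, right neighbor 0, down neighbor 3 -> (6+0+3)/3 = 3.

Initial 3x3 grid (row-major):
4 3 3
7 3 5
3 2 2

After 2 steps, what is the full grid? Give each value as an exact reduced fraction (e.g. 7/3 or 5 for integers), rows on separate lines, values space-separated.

After step 1:
  14/3 13/4 11/3
  17/4 4 13/4
  4 5/2 3
After step 2:
  73/18 187/48 61/18
  203/48 69/20 167/48
  43/12 27/8 35/12

Answer: 73/18 187/48 61/18
203/48 69/20 167/48
43/12 27/8 35/12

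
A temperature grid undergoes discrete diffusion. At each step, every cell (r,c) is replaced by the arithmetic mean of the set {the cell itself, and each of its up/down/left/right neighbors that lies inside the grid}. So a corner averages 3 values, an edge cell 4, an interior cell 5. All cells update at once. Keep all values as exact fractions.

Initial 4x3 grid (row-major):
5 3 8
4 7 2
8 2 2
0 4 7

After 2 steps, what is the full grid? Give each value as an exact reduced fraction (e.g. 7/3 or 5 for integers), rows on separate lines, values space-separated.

After step 1:
  4 23/4 13/3
  6 18/5 19/4
  7/2 23/5 13/4
  4 13/4 13/3
After step 2:
  21/4 1061/240 89/18
  171/40 247/50 239/60
  181/40 91/25 127/30
  43/12 971/240 65/18

Answer: 21/4 1061/240 89/18
171/40 247/50 239/60
181/40 91/25 127/30
43/12 971/240 65/18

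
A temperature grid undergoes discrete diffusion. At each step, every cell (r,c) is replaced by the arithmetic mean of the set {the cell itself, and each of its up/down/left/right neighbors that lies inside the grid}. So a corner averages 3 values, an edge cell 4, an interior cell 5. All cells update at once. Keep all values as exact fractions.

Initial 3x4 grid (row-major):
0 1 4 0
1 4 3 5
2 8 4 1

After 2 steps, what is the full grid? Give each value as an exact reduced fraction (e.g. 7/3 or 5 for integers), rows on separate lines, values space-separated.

Answer: 14/9 499/240 45/16 29/12
569/240 159/50 313/100 151/48
119/36 467/120 95/24 115/36

Derivation:
After step 1:
  2/3 9/4 2 3
  7/4 17/5 4 9/4
  11/3 9/2 4 10/3
After step 2:
  14/9 499/240 45/16 29/12
  569/240 159/50 313/100 151/48
  119/36 467/120 95/24 115/36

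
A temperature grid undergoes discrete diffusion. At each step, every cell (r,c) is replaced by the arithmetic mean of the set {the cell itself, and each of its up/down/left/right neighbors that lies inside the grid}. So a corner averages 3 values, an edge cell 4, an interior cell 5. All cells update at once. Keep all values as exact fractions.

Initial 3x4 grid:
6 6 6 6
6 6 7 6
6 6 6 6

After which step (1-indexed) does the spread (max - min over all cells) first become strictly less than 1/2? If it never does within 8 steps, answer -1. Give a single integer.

Answer: 1

Derivation:
Step 1: max=25/4, min=6, spread=1/4
  -> spread < 1/2 first at step 1
Step 2: max=623/100, min=6, spread=23/100
Step 3: max=29611/4800, min=2413/400, spread=131/960
Step 4: max=265751/43200, min=43591/7200, spread=841/8640
Step 5: max=106222051/17280000, min=8733373/1440000, spread=56863/691200
Step 6: max=954654341/155520000, min=78749543/12960000, spread=386393/6220800
Step 7: max=381641723131/62208000000, min=31524358813/5184000000, spread=26795339/497664000
Step 8: max=22878695714129/3732480000000, min=1893326149667/311040000000, spread=254051069/5971968000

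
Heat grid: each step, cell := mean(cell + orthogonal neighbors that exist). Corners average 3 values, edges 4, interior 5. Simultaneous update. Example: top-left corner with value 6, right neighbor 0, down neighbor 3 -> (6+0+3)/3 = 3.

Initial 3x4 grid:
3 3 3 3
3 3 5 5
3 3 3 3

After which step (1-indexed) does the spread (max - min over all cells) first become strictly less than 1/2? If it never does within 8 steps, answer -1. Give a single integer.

Step 1: max=4, min=3, spread=1
Step 2: max=227/60, min=3, spread=47/60
Step 3: max=13381/3600, min=617/200, spread=91/144
Step 4: max=787199/216000, min=3773/1200, spread=108059/216000
Step 5: max=46743661/12960000, min=762659/240000, spread=222403/518400
  -> spread < 1/2 first at step 5
Step 6: max=2773525799/777600000, min=138960643/43200000, spread=10889369/31104000
Step 7: max=165112455541/46656000000, min=8408191537/2592000000, spread=110120063/373248000
Step 8: max=9835039516319/2799360000000, min=169485327161/51840000000, spread=5462654797/22394880000

Answer: 5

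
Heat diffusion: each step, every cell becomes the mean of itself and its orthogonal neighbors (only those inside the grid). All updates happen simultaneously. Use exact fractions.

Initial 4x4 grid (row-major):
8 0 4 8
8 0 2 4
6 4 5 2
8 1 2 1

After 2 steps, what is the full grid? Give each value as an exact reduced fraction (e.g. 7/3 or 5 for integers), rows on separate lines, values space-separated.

Answer: 83/18 439/120 89/24 77/18
151/30 7/2 163/50 23/6
101/20 77/20 289/100 35/12
61/12 71/20 8/3 83/36

Derivation:
After step 1:
  16/3 3 7/2 16/3
  11/2 14/5 3 4
  13/2 16/5 3 3
  5 15/4 9/4 5/3
After step 2:
  83/18 439/120 89/24 77/18
  151/30 7/2 163/50 23/6
  101/20 77/20 289/100 35/12
  61/12 71/20 8/3 83/36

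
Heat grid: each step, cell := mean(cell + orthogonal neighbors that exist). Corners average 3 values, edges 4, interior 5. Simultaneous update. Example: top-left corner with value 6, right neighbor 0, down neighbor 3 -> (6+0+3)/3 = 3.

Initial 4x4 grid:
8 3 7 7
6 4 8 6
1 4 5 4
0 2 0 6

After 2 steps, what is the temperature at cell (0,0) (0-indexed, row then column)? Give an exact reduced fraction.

Step 1: cell (0,0) = 17/3
Step 2: cell (0,0) = 191/36
Full grid after step 2:
  191/36 269/48 293/48 115/18
  109/24 489/100 277/50 145/24
  117/40 333/100 219/50 571/120
  7/4 179/80 737/240 71/18

Answer: 191/36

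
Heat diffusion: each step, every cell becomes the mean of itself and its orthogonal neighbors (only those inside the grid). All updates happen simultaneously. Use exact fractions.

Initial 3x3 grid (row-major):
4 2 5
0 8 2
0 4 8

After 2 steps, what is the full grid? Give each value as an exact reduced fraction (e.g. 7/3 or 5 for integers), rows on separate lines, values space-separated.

Answer: 13/4 259/80 9/2
143/60 217/50 997/240
28/9 71/20 185/36

Derivation:
After step 1:
  2 19/4 3
  3 16/5 23/4
  4/3 5 14/3
After step 2:
  13/4 259/80 9/2
  143/60 217/50 997/240
  28/9 71/20 185/36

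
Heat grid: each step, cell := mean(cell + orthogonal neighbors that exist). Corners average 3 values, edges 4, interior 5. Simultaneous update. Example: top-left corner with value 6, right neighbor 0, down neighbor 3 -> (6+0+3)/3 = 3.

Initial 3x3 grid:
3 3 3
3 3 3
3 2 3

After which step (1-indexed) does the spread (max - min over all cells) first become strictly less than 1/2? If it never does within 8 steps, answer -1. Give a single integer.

Answer: 1

Derivation:
Step 1: max=3, min=8/3, spread=1/3
  -> spread < 1/2 first at step 1
Step 2: max=3, min=653/240, spread=67/240
Step 3: max=593/200, min=6043/2160, spread=1807/10800
Step 4: max=15839/5400, min=2434037/864000, spread=33401/288000
Step 5: max=1576609/540000, min=22098067/7776000, spread=3025513/38880000
Step 6: max=83644051/28800000, min=8866273133/3110400000, spread=53531/995328
Step 7: max=22536883949/7776000000, min=533839074151/186624000000, spread=450953/11943936
Step 8: max=2698351389481/933120000000, min=32083416439397/11197440000000, spread=3799043/143327232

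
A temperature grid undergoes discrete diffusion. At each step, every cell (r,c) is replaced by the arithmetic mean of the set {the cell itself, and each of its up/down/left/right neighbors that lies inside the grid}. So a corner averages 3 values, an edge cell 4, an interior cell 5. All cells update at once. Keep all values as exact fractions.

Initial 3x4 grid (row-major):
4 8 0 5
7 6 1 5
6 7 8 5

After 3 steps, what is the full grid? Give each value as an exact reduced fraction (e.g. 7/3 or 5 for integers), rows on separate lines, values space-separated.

After step 1:
  19/3 9/2 7/2 10/3
  23/4 29/5 4 4
  20/3 27/4 21/4 6
After step 2:
  199/36 151/30 23/6 65/18
  491/80 134/25 451/100 13/3
  115/18 367/60 11/2 61/12
After step 3:
  12023/2160 17779/3600 15289/3600 106/27
  28097/4800 10863/2000 7061/1500 1973/450
  13423/2160 21029/3600 2121/400 179/36

Answer: 12023/2160 17779/3600 15289/3600 106/27
28097/4800 10863/2000 7061/1500 1973/450
13423/2160 21029/3600 2121/400 179/36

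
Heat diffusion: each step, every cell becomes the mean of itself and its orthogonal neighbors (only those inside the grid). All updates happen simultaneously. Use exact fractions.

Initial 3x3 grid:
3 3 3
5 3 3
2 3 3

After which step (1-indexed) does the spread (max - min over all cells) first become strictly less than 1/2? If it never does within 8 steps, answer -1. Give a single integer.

Step 1: max=11/3, min=11/4, spread=11/12
Step 2: max=273/80, min=35/12, spread=119/240
  -> spread < 1/2 first at step 2
Step 3: max=7189/2160, min=3629/1200, spread=821/2700
Step 4: max=933577/288000, min=131431/43200, spread=172111/864000
Step 5: max=25099621/7776000, min=8007457/2592000, spread=4309/31104
Step 6: max=1491863987/466560000, min=160721693/51840000, spread=36295/373248
Step 7: max=89218223989/27993600000, min=29102380913/9331200000, spread=305773/4478976
Step 8: max=5332596987683/1679616000000, min=1750699506311/559872000000, spread=2575951/53747712

Answer: 2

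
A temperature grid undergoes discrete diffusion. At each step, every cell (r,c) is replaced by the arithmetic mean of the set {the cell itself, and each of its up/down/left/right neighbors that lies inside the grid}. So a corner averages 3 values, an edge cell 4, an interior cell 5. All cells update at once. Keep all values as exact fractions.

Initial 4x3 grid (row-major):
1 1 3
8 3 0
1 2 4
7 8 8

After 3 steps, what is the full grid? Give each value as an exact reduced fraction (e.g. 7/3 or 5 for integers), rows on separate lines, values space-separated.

Answer: 6263/2160 4501/1800 308/135
23999/7200 18397/6000 10237/3600
30839/7200 1033/250 7291/1800
2699/540 24511/4800 10801/2160

Derivation:
After step 1:
  10/3 2 4/3
  13/4 14/5 5/2
  9/2 18/5 7/2
  16/3 25/4 20/3
After step 2:
  103/36 71/30 35/18
  833/240 283/100 38/15
  1001/240 413/100 61/15
  193/36 437/80 197/36
After step 3:
  6263/2160 4501/1800 308/135
  23999/7200 18397/6000 10237/3600
  30839/7200 1033/250 7291/1800
  2699/540 24511/4800 10801/2160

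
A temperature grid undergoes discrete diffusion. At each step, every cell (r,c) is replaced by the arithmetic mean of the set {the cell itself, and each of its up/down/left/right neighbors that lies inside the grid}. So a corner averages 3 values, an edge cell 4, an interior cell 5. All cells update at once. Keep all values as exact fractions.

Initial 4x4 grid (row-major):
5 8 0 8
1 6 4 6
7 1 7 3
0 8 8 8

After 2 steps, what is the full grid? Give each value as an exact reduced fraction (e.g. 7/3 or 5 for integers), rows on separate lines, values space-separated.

After step 1:
  14/3 19/4 5 14/3
  19/4 4 23/5 21/4
  9/4 29/5 23/5 6
  5 17/4 31/4 19/3
After step 2:
  85/18 221/48 1141/240 179/36
  47/12 239/50 469/100 1231/240
  89/20 209/50 23/4 1331/240
  23/6 57/10 86/15 241/36

Answer: 85/18 221/48 1141/240 179/36
47/12 239/50 469/100 1231/240
89/20 209/50 23/4 1331/240
23/6 57/10 86/15 241/36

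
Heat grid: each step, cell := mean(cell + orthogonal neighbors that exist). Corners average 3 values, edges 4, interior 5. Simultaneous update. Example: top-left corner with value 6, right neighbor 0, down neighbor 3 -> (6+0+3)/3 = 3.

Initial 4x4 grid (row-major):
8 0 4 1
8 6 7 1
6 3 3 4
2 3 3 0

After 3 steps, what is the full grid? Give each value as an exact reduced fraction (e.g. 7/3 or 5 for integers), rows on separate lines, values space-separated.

Answer: 11153/2160 8273/1800 433/120 241/80
37667/7200 27323/6000 7363/2000 1483/480
6551/1440 24589/6000 20411/6000 20309/7200
8527/2160 2497/720 10417/3600 1141/432

Derivation:
After step 1:
  16/3 9/2 3 2
  7 24/5 21/5 13/4
  19/4 21/5 4 2
  11/3 11/4 9/4 7/3
After step 2:
  101/18 529/120 137/40 11/4
  1313/240 247/50 77/20 229/80
  1177/240 41/10 333/100 139/48
  67/18 193/60 17/6 79/36
After step 3:
  11153/2160 8273/1800 433/120 241/80
  37667/7200 27323/6000 7363/2000 1483/480
  6551/1440 24589/6000 20411/6000 20309/7200
  8527/2160 2497/720 10417/3600 1141/432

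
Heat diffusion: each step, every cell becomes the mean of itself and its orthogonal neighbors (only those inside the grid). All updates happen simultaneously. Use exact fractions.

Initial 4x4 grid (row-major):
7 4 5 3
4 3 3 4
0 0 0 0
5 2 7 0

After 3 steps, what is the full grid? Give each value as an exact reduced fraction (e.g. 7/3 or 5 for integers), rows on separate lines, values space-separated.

After step 1:
  5 19/4 15/4 4
  7/2 14/5 3 5/2
  9/4 1 2 1
  7/3 7/2 9/4 7/3
After step 2:
  53/12 163/40 31/8 41/12
  271/80 301/100 281/100 21/8
  109/48 231/100 37/20 47/24
  97/36 109/48 121/48 67/36
After step 3:
  2851/720 4613/1200 4253/1200 119/36
  2617/800 6237/2000 1417/500 1081/400
  19193/7200 7027/3000 13739/6000 1493/720
  521/216 17633/7200 3061/1440 913/432

Answer: 2851/720 4613/1200 4253/1200 119/36
2617/800 6237/2000 1417/500 1081/400
19193/7200 7027/3000 13739/6000 1493/720
521/216 17633/7200 3061/1440 913/432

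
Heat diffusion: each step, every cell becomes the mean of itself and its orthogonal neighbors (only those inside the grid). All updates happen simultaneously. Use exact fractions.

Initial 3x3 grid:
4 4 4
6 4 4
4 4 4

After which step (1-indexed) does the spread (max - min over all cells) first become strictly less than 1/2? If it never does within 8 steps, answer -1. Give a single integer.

Answer: 3

Derivation:
Step 1: max=14/3, min=4, spread=2/3
Step 2: max=547/120, min=4, spread=67/120
Step 3: max=4757/1080, min=407/100, spread=1807/5400
  -> spread < 1/2 first at step 3
Step 4: max=1885963/432000, min=11161/2700, spread=33401/144000
Step 5: max=16781933/3888000, min=1123391/270000, spread=3025513/19440000
Step 6: max=6685726867/1555200000, min=60355949/14400000, spread=53531/497664
Step 7: max=399280925849/93312000000, min=16343116051/3888000000, spread=450953/5971968
Step 8: max=23903783560603/5598720000000, min=1967248610519/466560000000, spread=3799043/71663616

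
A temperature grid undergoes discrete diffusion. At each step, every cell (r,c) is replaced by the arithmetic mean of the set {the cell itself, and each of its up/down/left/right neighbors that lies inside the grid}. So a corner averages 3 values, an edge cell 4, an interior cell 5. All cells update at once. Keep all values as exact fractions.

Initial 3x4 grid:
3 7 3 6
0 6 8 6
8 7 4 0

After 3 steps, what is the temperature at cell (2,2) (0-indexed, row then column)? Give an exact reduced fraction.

Step 1: cell (2,2) = 19/4
Step 2: cell (2,2) = 74/15
Step 3: cell (2,2) = 451/90
Full grid after step 3:
  611/135 1409/288 2507/480 3673/720
  13733/2880 382/75 6121/1200 3551/720
  403/80 83/16 451/90 629/135

Answer: 451/90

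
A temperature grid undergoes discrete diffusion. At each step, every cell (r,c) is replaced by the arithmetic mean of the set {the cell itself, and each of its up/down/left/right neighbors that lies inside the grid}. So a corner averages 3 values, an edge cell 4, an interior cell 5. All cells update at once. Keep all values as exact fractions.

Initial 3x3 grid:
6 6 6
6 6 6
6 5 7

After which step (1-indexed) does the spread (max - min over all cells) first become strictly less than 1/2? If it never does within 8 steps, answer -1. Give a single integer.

Answer: 2

Derivation:
Step 1: max=25/4, min=17/3, spread=7/12
Step 2: max=73/12, min=88/15, spread=13/60
  -> spread < 1/2 first at step 2
Step 3: max=29027/4800, min=793/135, spread=7483/43200
Step 4: max=260257/43200, min=639779/108000, spread=21727/216000
Step 5: max=34562681/5760000, min=5764289/972000, spread=10906147/155520000
Step 6: max=932414713/155520000, min=693639941/116640000, spread=36295/746496
Step 7: max=55854962411/9331200000, min=10413084163/1749600000, spread=305773/8957952
Step 8: max=3349170305617/559872000000, min=2501815420619/419904000000, spread=2575951/107495424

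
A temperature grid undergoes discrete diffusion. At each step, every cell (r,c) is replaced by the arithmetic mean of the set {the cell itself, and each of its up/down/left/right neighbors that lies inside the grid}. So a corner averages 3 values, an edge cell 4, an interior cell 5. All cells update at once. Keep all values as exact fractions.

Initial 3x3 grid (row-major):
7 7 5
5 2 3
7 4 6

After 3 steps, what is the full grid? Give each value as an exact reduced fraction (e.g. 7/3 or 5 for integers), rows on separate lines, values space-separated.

Answer: 5791/1080 72889/14400 3439/720
74489/14400 9681/2000 8183/1800
677/135 67739/14400 9647/2160

Derivation:
After step 1:
  19/3 21/4 5
  21/4 21/5 4
  16/3 19/4 13/3
After step 2:
  101/18 1247/240 19/4
  1267/240 469/100 263/60
  46/9 1117/240 157/36
After step 3:
  5791/1080 72889/14400 3439/720
  74489/14400 9681/2000 8183/1800
  677/135 67739/14400 9647/2160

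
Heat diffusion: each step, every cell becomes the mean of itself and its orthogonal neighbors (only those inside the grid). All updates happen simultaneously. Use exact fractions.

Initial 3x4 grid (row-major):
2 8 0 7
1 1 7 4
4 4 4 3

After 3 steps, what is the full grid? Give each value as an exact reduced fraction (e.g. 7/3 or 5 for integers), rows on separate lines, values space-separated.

Answer: 7237/2160 24649/7200 30859/7200 4511/1080
10667/3600 2789/750 22787/6000 63913/14400
2329/720 7933/2400 29509/7200 2173/540

Derivation:
After step 1:
  11/3 11/4 11/2 11/3
  2 21/5 16/5 21/4
  3 13/4 9/2 11/3
After step 2:
  101/36 967/240 907/240 173/36
  193/60 77/25 453/100 947/240
  11/4 299/80 877/240 161/36
After step 3:
  7237/2160 24649/7200 30859/7200 4511/1080
  10667/3600 2789/750 22787/6000 63913/14400
  2329/720 7933/2400 29509/7200 2173/540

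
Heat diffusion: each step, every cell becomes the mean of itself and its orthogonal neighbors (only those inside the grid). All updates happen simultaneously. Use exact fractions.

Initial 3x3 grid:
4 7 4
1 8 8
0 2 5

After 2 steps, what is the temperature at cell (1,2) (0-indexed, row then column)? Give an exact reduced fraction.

Answer: 1367/240

Derivation:
Step 1: cell (1,2) = 25/4
Step 2: cell (1,2) = 1367/240
Full grid after step 2:
  13/3 1277/240 55/9
  269/80 121/25 1367/240
  8/3 299/80 5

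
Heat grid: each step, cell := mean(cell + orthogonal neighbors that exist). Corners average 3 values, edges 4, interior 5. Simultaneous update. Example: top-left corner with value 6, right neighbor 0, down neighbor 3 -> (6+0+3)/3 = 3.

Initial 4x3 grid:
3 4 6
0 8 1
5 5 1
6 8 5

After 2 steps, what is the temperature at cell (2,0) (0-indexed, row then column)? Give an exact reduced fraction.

Step 1: cell (2,0) = 4
Step 2: cell (2,0) = 74/15
Full grid after step 2:
  139/36 297/80 155/36
  209/60 89/20 107/30
  74/15 22/5 64/15
  49/9 28/5 41/9

Answer: 74/15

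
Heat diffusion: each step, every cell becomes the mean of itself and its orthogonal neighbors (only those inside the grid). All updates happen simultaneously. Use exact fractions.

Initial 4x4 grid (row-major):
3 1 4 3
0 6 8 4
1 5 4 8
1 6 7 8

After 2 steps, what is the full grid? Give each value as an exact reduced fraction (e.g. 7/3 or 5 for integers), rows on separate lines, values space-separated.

Answer: 22/9 77/24 491/120 161/36
115/48 98/25 507/100 1237/240
679/240 213/50 113/20 1549/240
55/18 271/60 94/15 239/36

Derivation:
After step 1:
  4/3 7/2 4 11/3
  5/2 4 26/5 23/4
  7/4 22/5 32/5 6
  8/3 19/4 25/4 23/3
After step 2:
  22/9 77/24 491/120 161/36
  115/48 98/25 507/100 1237/240
  679/240 213/50 113/20 1549/240
  55/18 271/60 94/15 239/36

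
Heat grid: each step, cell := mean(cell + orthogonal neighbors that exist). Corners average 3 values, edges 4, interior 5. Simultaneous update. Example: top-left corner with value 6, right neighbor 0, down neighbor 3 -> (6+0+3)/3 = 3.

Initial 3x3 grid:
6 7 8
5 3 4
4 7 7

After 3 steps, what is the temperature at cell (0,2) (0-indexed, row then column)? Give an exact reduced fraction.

Answer: 6331/1080

Derivation:
Step 1: cell (0,2) = 19/3
Step 2: cell (0,2) = 107/18
Step 3: cell (0,2) = 6331/1080
Full grid after step 3:
  1997/360 5089/900 6331/1080
  37937/7200 33163/6000 40637/7200
  11327/2160 76849/14400 1343/240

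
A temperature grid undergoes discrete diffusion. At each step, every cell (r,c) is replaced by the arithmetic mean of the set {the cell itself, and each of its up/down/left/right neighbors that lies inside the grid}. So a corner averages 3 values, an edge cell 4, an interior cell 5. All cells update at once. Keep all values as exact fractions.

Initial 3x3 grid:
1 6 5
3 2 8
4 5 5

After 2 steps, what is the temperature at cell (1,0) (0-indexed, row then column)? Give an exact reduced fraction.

Step 1: cell (1,0) = 5/2
Step 2: cell (1,0) = 439/120
Full grid after step 2:
  28/9 539/120 89/18
  439/120 99/25 83/15
  7/2 47/10 5

Answer: 439/120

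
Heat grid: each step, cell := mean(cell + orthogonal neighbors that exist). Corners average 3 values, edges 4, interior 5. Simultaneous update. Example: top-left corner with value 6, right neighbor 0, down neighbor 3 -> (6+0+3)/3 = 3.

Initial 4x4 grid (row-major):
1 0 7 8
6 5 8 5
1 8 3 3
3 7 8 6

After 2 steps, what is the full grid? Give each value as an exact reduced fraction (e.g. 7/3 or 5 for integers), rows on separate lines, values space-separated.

After step 1:
  7/3 13/4 23/4 20/3
  13/4 27/5 28/5 6
  9/2 24/5 6 17/4
  11/3 13/2 6 17/3
After step 2:
  53/18 251/60 319/60 221/36
  929/240 223/50 23/4 1351/240
  973/240 136/25 533/100 263/48
  44/9 629/120 145/24 191/36

Answer: 53/18 251/60 319/60 221/36
929/240 223/50 23/4 1351/240
973/240 136/25 533/100 263/48
44/9 629/120 145/24 191/36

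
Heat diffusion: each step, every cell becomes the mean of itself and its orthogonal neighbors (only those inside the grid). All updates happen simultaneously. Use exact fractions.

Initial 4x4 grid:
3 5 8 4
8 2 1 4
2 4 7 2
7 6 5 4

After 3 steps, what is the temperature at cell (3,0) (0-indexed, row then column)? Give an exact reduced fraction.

Answer: 99/20

Derivation:
Step 1: cell (3,0) = 5
Step 2: cell (3,0) = 21/4
Step 3: cell (3,0) = 99/20
Full grid after step 3:
  493/108 2021/450 976/225 2351/540
  1003/225 6533/1500 6407/1500 1787/450
  71/15 91/20 6331/1500 1879/450
  99/20 73/15 2089/450 2287/540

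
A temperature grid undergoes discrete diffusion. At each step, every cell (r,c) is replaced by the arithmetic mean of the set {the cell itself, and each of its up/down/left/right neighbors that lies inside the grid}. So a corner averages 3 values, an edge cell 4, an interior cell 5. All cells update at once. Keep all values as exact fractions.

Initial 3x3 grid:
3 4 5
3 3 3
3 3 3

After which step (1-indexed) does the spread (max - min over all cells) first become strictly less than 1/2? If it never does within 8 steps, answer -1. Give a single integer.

Step 1: max=4, min=3, spread=1
Step 2: max=15/4, min=3, spread=3/4
Step 3: max=2579/720, min=551/180, spread=25/48
Step 4: max=150953/43200, min=16891/5400, spread=211/576
  -> spread < 1/2 first at step 4
Step 5: max=2966297/864000, min=25409/8000, spread=1777/6912
Step 6: max=527878177/155520000, min=7809493/2430000, spread=14971/82944
Step 7: max=31413470419/9331200000, min=7557771511/2332800000, spread=126121/995328
Step 8: max=624751302131/186624000000, min=76018719407/23328000000, spread=1062499/11943936

Answer: 4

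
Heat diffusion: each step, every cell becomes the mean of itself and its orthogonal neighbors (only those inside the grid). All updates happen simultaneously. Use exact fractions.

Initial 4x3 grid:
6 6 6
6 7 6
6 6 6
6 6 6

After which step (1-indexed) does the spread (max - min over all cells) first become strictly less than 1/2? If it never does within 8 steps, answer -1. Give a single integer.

Answer: 1

Derivation:
Step 1: max=25/4, min=6, spread=1/4
  -> spread < 1/2 first at step 1
Step 2: max=623/100, min=6, spread=23/100
Step 3: max=29611/4800, min=2413/400, spread=131/960
Step 4: max=265751/43200, min=43591/7200, spread=841/8640
Step 5: max=106222051/17280000, min=8733373/1440000, spread=56863/691200
Step 6: max=954654341/155520000, min=78749543/12960000, spread=386393/6220800
Step 7: max=381641723131/62208000000, min=31524358813/5184000000, spread=26795339/497664000
Step 8: max=22878695714129/3732480000000, min=1893326149667/311040000000, spread=254051069/5971968000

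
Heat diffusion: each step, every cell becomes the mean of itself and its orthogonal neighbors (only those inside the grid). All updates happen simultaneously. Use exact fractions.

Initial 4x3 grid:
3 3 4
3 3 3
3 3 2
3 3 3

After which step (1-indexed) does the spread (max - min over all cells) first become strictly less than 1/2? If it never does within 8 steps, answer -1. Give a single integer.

Answer: 2

Derivation:
Step 1: max=10/3, min=8/3, spread=2/3
Step 2: max=115/36, min=673/240, spread=281/720
  -> spread < 1/2 first at step 2
Step 3: max=337/108, min=6103/2160, spread=637/2160
Step 4: max=2661659/864000, min=185893/64800, spread=549257/2592000
Step 5: max=158565121/51840000, min=5616391/1944000, spread=26384083/155520000
Step 6: max=9470251139/3110400000, min=169621417/58320000, spread=1271326697/9331200000
Step 7: max=565899287401/186624000000, min=1277778541/437400000, spread=62141329723/559872000000
Step 8: max=33852126012059/11197440000000, min=307810601801/104976000000, spread=3056985459857/33592320000000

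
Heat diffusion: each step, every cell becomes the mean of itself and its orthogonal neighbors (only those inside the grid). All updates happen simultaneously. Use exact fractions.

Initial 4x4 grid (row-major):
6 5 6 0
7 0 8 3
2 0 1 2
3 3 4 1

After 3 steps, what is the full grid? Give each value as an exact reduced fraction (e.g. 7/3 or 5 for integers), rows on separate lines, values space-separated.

After step 1:
  6 17/4 19/4 3
  15/4 4 18/5 13/4
  3 6/5 3 7/4
  8/3 5/2 9/4 7/3
After step 2:
  14/3 19/4 39/10 11/3
  67/16 84/25 93/25 29/10
  637/240 137/50 59/25 31/12
  49/18 517/240 121/48 19/9
After step 3:
  653/144 5003/1200 4811/1200 157/45
  8921/2400 7503/2000 406/125 1287/400
  22147/7200 7961/3000 16709/6000 8959/3600
  2711/1080 18247/7200 16463/7200 1039/432

Answer: 653/144 5003/1200 4811/1200 157/45
8921/2400 7503/2000 406/125 1287/400
22147/7200 7961/3000 16709/6000 8959/3600
2711/1080 18247/7200 16463/7200 1039/432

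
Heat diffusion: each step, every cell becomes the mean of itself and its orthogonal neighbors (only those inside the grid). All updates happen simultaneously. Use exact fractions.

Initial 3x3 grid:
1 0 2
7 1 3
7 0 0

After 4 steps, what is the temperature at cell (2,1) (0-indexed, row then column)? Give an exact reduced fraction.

Step 1: cell (2,1) = 2
Step 2: cell (2,1) = 37/15
Step 3: cell (2,1) = 1087/450
Step 4: cell (2,1) = 130903/54000
Full grid after step 4:
  40543/16200 459737/216000 113797/64800
  590987/216000 45057/20000 801599/432000
  91361/32400 130903/54000 42649/21600

Answer: 130903/54000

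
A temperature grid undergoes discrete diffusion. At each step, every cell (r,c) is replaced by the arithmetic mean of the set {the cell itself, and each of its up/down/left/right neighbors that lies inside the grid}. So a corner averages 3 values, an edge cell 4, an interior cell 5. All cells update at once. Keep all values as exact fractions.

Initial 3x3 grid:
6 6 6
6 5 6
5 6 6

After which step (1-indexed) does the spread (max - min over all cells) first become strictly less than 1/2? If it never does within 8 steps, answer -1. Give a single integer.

Answer: 2

Derivation:
Step 1: max=6, min=11/2, spread=1/2
Step 2: max=471/80, min=50/9, spread=239/720
  -> spread < 1/2 first at step 2
Step 3: max=2113/360, min=40873/7200, spread=1387/7200
Step 4: max=125531/21600, min=183959/32400, spread=347/2592
Step 5: max=7528057/1296000, min=11109523/1944000, spread=2921/31104
Step 6: max=450069779/77760000, min=667413731/116640000, spread=24611/373248
Step 7: max=26975109313/4665600000, min=40138712407/6998400000, spread=207329/4478976
Step 8: max=1616150073611/279936000000, min=2410579524479/419904000000, spread=1746635/53747712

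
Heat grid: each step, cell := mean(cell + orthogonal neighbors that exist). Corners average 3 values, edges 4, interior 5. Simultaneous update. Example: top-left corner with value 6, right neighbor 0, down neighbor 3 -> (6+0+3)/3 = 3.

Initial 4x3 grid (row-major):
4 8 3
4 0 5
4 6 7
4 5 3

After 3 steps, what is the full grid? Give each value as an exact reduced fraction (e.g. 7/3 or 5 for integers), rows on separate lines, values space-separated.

After step 1:
  16/3 15/4 16/3
  3 23/5 15/4
  9/2 22/5 21/4
  13/3 9/2 5
After step 2:
  145/36 1141/240 77/18
  523/120 39/10 71/15
  487/120 93/20 23/5
  40/9 547/120 59/12
After step 3:
  9461/2160 12211/2880 9911/2160
  1471/360 215/48 197/45
  197/45 653/150 189/40
  2351/540 1337/288 563/120

Answer: 9461/2160 12211/2880 9911/2160
1471/360 215/48 197/45
197/45 653/150 189/40
2351/540 1337/288 563/120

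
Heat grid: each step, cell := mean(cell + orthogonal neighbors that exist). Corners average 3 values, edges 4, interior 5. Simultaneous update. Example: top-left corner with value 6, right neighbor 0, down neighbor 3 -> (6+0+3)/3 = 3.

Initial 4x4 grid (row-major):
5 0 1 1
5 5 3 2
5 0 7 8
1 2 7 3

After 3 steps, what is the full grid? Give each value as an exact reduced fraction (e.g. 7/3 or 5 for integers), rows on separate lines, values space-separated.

Answer: 6911/2160 2153/720 8941/3600 2743/1080
5119/1440 19169/6000 10057/3000 6053/1800
23299/7200 1372/375 1631/400 2687/600
433/135 25129/7200 10603/2400 235/48

Derivation:
After step 1:
  10/3 11/4 5/4 4/3
  5 13/5 18/5 7/2
  11/4 19/5 5 5
  8/3 5/2 19/4 6
After step 2:
  133/36 149/60 67/30 73/36
  821/240 71/20 319/100 403/120
  853/240 333/100 443/100 39/8
  95/36 823/240 73/16 21/4
After step 3:
  6911/2160 2153/720 8941/3600 2743/1080
  5119/1440 19169/6000 10057/3000 6053/1800
  23299/7200 1372/375 1631/400 2687/600
  433/135 25129/7200 10603/2400 235/48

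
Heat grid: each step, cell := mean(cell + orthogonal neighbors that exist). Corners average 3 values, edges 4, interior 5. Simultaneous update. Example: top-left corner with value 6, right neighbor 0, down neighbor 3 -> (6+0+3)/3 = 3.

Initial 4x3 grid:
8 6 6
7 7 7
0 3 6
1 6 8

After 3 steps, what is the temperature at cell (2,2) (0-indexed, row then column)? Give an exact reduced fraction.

Step 1: cell (2,2) = 6
Step 2: cell (2,2) = 707/120
Step 3: cell (2,2) = 20297/3600
Full grid after step 3:
  73/12 91063/14400 2773/432
  4261/800 17161/3000 5503/900
  30569/7200 9869/2000 20297/3600
  8219/2160 10873/2400 724/135

Answer: 20297/3600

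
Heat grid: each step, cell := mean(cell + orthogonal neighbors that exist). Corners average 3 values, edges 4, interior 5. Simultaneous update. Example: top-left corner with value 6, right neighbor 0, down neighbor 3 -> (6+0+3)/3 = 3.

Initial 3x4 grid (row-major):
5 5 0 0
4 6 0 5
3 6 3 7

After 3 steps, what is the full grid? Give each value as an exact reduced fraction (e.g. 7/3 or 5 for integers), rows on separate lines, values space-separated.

Answer: 8887/2160 1033/288 3953/1440 5413/2160
2071/480 1541/400 4001/1200 437/144
2363/540 151/36 923/240 1343/360

Derivation:
After step 1:
  14/3 4 5/4 5/3
  9/2 21/5 14/5 3
  13/3 9/2 4 5
After step 2:
  79/18 847/240 583/240 71/36
  177/40 4 61/20 187/60
  40/9 511/120 163/40 4
After step 3:
  8887/2160 1033/288 3953/1440 5413/2160
  2071/480 1541/400 4001/1200 437/144
  2363/540 151/36 923/240 1343/360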